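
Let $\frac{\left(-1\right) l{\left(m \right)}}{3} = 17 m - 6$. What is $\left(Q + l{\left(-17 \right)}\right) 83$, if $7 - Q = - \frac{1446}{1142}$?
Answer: $\frac{42334565}{571} \approx 74141.0$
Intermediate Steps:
$Q = \frac{4720}{571}$ ($Q = 7 - - \frac{1446}{1142} = 7 - \left(-1446\right) \frac{1}{1142} = 7 - - \frac{723}{571} = 7 + \frac{723}{571} = \frac{4720}{571} \approx 8.2662$)
$l{\left(m \right)} = 18 - 51 m$ ($l{\left(m \right)} = - 3 \left(17 m - 6\right) = - 3 \left(-6 + 17 m\right) = 18 - 51 m$)
$\left(Q + l{\left(-17 \right)}\right) 83 = \left(\frac{4720}{571} + \left(18 - -867\right)\right) 83 = \left(\frac{4720}{571} + \left(18 + 867\right)\right) 83 = \left(\frac{4720}{571} + 885\right) 83 = \frac{510055}{571} \cdot 83 = \frac{42334565}{571}$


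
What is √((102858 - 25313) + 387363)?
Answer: 2*√116227 ≈ 681.84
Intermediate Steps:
√((102858 - 25313) + 387363) = √(77545 + 387363) = √464908 = 2*√116227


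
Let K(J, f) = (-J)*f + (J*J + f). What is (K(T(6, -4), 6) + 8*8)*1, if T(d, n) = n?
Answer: 110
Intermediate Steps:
K(J, f) = f + J² - J*f (K(J, f) = -J*f + (J² + f) = -J*f + (f + J²) = f + J² - J*f)
(K(T(6, -4), 6) + 8*8)*1 = ((6 + (-4)² - 1*(-4)*6) + 8*8)*1 = ((6 + 16 + 24) + 64)*1 = (46 + 64)*1 = 110*1 = 110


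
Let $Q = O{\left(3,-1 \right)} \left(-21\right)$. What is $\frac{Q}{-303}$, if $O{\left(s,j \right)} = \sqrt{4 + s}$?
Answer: $\frac{7 \sqrt{7}}{101} \approx 0.18337$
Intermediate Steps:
$Q = - 21 \sqrt{7}$ ($Q = \sqrt{4 + 3} \left(-21\right) = \sqrt{7} \left(-21\right) = - 21 \sqrt{7} \approx -55.561$)
$\frac{Q}{-303} = \frac{\left(-21\right) \sqrt{7}}{-303} = - 21 \sqrt{7} \left(- \frac{1}{303}\right) = \frac{7 \sqrt{7}}{101}$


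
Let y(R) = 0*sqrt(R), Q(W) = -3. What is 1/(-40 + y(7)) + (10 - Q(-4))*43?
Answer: 22359/40 ≈ 558.97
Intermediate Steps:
y(R) = 0
1/(-40 + y(7)) + (10 - Q(-4))*43 = 1/(-40 + 0) + (10 - 1*(-3))*43 = 1/(-40) + (10 + 3)*43 = -1/40 + 13*43 = -1/40 + 559 = 22359/40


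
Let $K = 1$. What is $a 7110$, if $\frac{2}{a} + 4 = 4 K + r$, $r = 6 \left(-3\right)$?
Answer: $-790$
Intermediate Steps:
$r = -18$
$a = - \frac{1}{9}$ ($a = \frac{2}{-4 + \left(4 \cdot 1 - 18\right)} = \frac{2}{-4 + \left(4 - 18\right)} = \frac{2}{-4 - 14} = \frac{2}{-18} = 2 \left(- \frac{1}{18}\right) = - \frac{1}{9} \approx -0.11111$)
$a 7110 = \left(- \frac{1}{9}\right) 7110 = -790$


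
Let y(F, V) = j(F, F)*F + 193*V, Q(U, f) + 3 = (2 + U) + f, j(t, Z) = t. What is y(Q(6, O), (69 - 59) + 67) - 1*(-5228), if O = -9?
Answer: 20105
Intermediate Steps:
Q(U, f) = -1 + U + f (Q(U, f) = -3 + ((2 + U) + f) = -3 + (2 + U + f) = -1 + U + f)
y(F, V) = F**2 + 193*V (y(F, V) = F*F + 193*V = F**2 + 193*V)
y(Q(6, O), (69 - 59) + 67) - 1*(-5228) = ((-1 + 6 - 9)**2 + 193*((69 - 59) + 67)) - 1*(-5228) = ((-4)**2 + 193*(10 + 67)) + 5228 = (16 + 193*77) + 5228 = (16 + 14861) + 5228 = 14877 + 5228 = 20105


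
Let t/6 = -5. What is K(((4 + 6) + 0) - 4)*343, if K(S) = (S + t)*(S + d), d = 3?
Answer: -74088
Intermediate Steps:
t = -30 (t = 6*(-5) = -30)
K(S) = (-30 + S)*(3 + S) (K(S) = (S - 30)*(S + 3) = (-30 + S)*(3 + S))
K(((4 + 6) + 0) - 4)*343 = (-90 + (((4 + 6) + 0) - 4)² - 27*(((4 + 6) + 0) - 4))*343 = (-90 + ((10 + 0) - 4)² - 27*((10 + 0) - 4))*343 = (-90 + (10 - 4)² - 27*(10 - 4))*343 = (-90 + 6² - 27*6)*343 = (-90 + 36 - 162)*343 = -216*343 = -74088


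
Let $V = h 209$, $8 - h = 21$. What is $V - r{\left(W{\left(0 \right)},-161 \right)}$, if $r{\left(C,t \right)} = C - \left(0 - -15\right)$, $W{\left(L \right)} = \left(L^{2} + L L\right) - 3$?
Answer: $-2699$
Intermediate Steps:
$h = -13$ ($h = 8 - 21 = -13$)
$W{\left(L \right)} = -3 + 2 L^{2}$ ($W{\left(L \right)} = \left(L^{2} + L^{2}\right) - 3 = 2 L^{2} - 3 = -3 + 2 L^{2}$)
$r{\left(C,t \right)} = -15 + C$ ($r{\left(C,t \right)} = C - \left(0 + 15\right) = C - 15 = -15 + C$)
$V = -2717$ ($V = \left(-13\right) 209 = -2717$)
$V - r{\left(W{\left(0 \right)},-161 \right)} = -2717 - \left(-15 - \left(3 - 2 \cdot 0^{2}\right)\right) = -2717 - \left(-15 + \left(-3 + 2 \cdot 0\right)\right) = -2717 - \left(-15 + \left(-3 + 0\right)\right) = -2717 - \left(-15 - 3\right) = -2717 - -18 = -2717 + 18 = -2699$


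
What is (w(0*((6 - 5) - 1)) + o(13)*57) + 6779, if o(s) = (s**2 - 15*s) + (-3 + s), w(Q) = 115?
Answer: 5982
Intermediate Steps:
o(s) = -3 + s**2 - 14*s
(w(0*((6 - 5) - 1)) + o(13)*57) + 6779 = (115 + (-3 + 13**2 - 14*13)*57) + 6779 = (115 + (-3 + 169 - 182)*57) + 6779 = (115 - 16*57) + 6779 = (115 - 912) + 6779 = -797 + 6779 = 5982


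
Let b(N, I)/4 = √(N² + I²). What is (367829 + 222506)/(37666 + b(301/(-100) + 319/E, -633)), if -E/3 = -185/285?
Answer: 19025299407868750/1208059351721131 - 1638179625*√648823709041/1208059351721131 ≈ 14.656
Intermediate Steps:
E = 37/19 (E = -(-555)/285 = -3*(-37/57) = 37/19 ≈ 1.9474)
b(N, I) = 4*√(I² + N²) (b(N, I) = 4*√(N² + I²) = 4*√(I² + N²))
(367829 + 222506)/(37666 + b(301/(-100) + 319/E, -633)) = (367829 + 222506)/(37666 + 4*√((-633)² + (301/(-100) + 319/(37/19))²)) = 590335/(37666 + 4*√(400689 + (301*(-1/100) + 319*(19/37))²)) = 590335/(37666 + 4*√(400689 + (-301/100 + 6061/37)²)) = 590335/(37666 + 4*√(400689 + (594963/3700)²)) = 590335/(37666 + 4*√(400689 + 353980971369/13690000)) = 590335/(37666 + 4*√(5839413381369/13690000)) = 590335/(37666 + 4*(3*√648823709041/3700)) = 590335/(37666 + 3*√648823709041/925)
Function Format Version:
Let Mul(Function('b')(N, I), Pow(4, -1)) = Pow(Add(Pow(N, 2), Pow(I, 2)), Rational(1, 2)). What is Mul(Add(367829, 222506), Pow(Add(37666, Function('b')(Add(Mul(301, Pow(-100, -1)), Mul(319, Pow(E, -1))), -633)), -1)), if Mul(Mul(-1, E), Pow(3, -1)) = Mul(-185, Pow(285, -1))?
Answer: Add(Rational(19025299407868750, 1208059351721131), Mul(Rational(-1638179625, 1208059351721131), Pow(648823709041, Rational(1, 2)))) ≈ 14.656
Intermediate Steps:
E = Rational(37, 19) (E = Mul(-3, Mul(-185, Pow(285, -1))) = Mul(-3, Mul(-185, Rational(1, 285))) = Mul(-3, Rational(-37, 57)) = Rational(37, 19) ≈ 1.9474)
Function('b')(N, I) = Mul(4, Pow(Add(Pow(I, 2), Pow(N, 2)), Rational(1, 2))) (Function('b')(N, I) = Mul(4, Pow(Add(Pow(N, 2), Pow(I, 2)), Rational(1, 2))) = Mul(4, Pow(Add(Pow(I, 2), Pow(N, 2)), Rational(1, 2))))
Mul(Add(367829, 222506), Pow(Add(37666, Function('b')(Add(Mul(301, Pow(-100, -1)), Mul(319, Pow(E, -1))), -633)), -1)) = Mul(Add(367829, 222506), Pow(Add(37666, Mul(4, Pow(Add(Pow(-633, 2), Pow(Add(Mul(301, Pow(-100, -1)), Mul(319, Pow(Rational(37, 19), -1))), 2)), Rational(1, 2)))), -1)) = Mul(590335, Pow(Add(37666, Mul(4, Pow(Add(400689, Pow(Add(Mul(301, Rational(-1, 100)), Mul(319, Rational(19, 37))), 2)), Rational(1, 2)))), -1)) = Mul(590335, Pow(Add(37666, Mul(4, Pow(Add(400689, Pow(Add(Rational(-301, 100), Rational(6061, 37)), 2)), Rational(1, 2)))), -1)) = Mul(590335, Pow(Add(37666, Mul(4, Pow(Add(400689, Pow(Rational(594963, 3700), 2)), Rational(1, 2)))), -1)) = Mul(590335, Pow(Add(37666, Mul(4, Pow(Add(400689, Rational(353980971369, 13690000)), Rational(1, 2)))), -1)) = Mul(590335, Pow(Add(37666, Mul(4, Pow(Rational(5839413381369, 13690000), Rational(1, 2)))), -1)) = Mul(590335, Pow(Add(37666, Mul(4, Mul(Rational(3, 3700), Pow(648823709041, Rational(1, 2))))), -1)) = Mul(590335, Pow(Add(37666, Mul(Rational(3, 925), Pow(648823709041, Rational(1, 2)))), -1))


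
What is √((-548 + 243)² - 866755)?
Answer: 3*I*√85970 ≈ 879.62*I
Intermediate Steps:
√((-548 + 243)² - 866755) = √((-305)² - 866755) = √(93025 - 866755) = √(-773730) = 3*I*√85970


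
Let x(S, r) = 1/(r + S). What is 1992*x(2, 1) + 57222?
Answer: 57886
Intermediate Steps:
x(S, r) = 1/(S + r)
1992*x(2, 1) + 57222 = 1992/(2 + 1) + 57222 = 1992/3 + 57222 = 1992*(⅓) + 57222 = 664 + 57222 = 57886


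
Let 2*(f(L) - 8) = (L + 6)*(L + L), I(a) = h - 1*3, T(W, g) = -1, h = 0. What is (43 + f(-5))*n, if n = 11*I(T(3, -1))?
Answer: -1518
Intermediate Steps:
I(a) = -3 (I(a) = 0 - 1*3 = 0 - 3 = -3)
f(L) = 8 + L*(6 + L) (f(L) = 8 + ((L + 6)*(L + L))/2 = 8 + ((6 + L)*(2*L))/2 = 8 + (2*L*(6 + L))/2 = 8 + L*(6 + L))
n = -33 (n = 11*(-3) = -33)
(43 + f(-5))*n = (43 + (8 + (-5)**2 + 6*(-5)))*(-33) = (43 + (8 + 25 - 30))*(-33) = (43 + 3)*(-33) = 46*(-33) = -1518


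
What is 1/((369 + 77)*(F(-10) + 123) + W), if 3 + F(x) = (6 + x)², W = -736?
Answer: 1/59920 ≈ 1.6689e-5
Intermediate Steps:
F(x) = -3 + (6 + x)²
1/((369 + 77)*(F(-10) + 123) + W) = 1/((369 + 77)*((-3 + (6 - 10)²) + 123) - 736) = 1/(446*((-3 + (-4)²) + 123) - 736) = 1/(446*((-3 + 16) + 123) - 736) = 1/(446*(13 + 123) - 736) = 1/(446*136 - 736) = 1/(60656 - 736) = 1/59920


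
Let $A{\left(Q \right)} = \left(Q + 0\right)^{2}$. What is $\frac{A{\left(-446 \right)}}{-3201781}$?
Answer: $- \frac{198916}{3201781} \approx -0.062127$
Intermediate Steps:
$A{\left(Q \right)} = Q^{2}$
$\frac{A{\left(-446 \right)}}{-3201781} = \frac{\left(-446\right)^{2}}{-3201781} = 198916 \left(- \frac{1}{3201781}\right) = - \frac{198916}{3201781}$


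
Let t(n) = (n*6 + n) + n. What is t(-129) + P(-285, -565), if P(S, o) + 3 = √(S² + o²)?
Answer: -1035 + 5*√16018 ≈ -402.19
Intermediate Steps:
t(n) = 8*n (t(n) = (6*n + n) + n = 7*n + n = 8*n)
P(S, o) = -3 + √(S² + o²)
t(-129) + P(-285, -565) = 8*(-129) + (-3 + √((-285)² + (-565)²)) = -1032 + (-3 + √(81225 + 319225)) = -1032 + (-3 + √400450) = -1032 + (-3 + 5*√16018) = -1035 + 5*√16018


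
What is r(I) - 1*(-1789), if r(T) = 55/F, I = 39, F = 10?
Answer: 3589/2 ≈ 1794.5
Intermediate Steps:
r(T) = 11/2 (r(T) = 55/10 = 55*(1/10) = 11/2)
r(I) - 1*(-1789) = 11/2 - 1*(-1789) = 11/2 + 1789 = 3589/2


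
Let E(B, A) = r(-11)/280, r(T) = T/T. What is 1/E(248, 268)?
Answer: 280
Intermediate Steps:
r(T) = 1
E(B, A) = 1/280
1/E(248, 268) = 1/(1/280) = 280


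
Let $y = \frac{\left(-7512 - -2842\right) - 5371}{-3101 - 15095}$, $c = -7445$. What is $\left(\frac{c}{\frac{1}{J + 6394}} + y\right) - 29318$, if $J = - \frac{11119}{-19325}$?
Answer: $- \frac{3350188175168891}{70327540} \approx -4.7637 \cdot 10^{7}$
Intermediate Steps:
$J = \frac{11119}{19325}$ ($J = \left(-11119\right) \left(- \frac{1}{19325}\right) = \frac{11119}{19325} \approx 0.57537$)
$y = \frac{10041}{18196}$ ($y = \frac{\left(-7512 + 2842\right) - 5371}{-18196} = \left(-4670 - 5371\right) \left(- \frac{1}{18196}\right) = \left(-10041\right) \left(- \frac{1}{18196}\right) = \frac{10041}{18196} \approx 0.55182$)
$\left(\frac{c}{\frac{1}{J + 6394}} + y\right) - 29318 = \left(- \frac{7445}{\frac{1}{\frac{11119}{19325} + 6394}} + \frac{10041}{18196}\right) - 29318 = \left(- \frac{7445}{\frac{1}{\frac{123575169}{19325}}} + \frac{10041}{18196}\right) - 29318 = \left(- \frac{7445}{\frac{19325}{123575169}} + \frac{10041}{18196}\right) - 29318 = \left(\left(-7445\right) \frac{123575169}{19325} + \frac{10041}{18196}\right) - 29318 = \left(- \frac{184003426641}{3865} + \frac{10041}{18196}\right) - 29318 = - \frac{3348126312351171}{70327540} - 29318 = - \frac{3350188175168891}{70327540}$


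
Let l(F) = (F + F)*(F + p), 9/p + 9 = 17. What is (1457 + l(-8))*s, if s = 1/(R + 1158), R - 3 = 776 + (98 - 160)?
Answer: 1567/1875 ≈ 0.83573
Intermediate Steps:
p = 9/8 (p = 9/(-9 + 17) = 9/8 ≈ 1.1250)
R = 717 (R = 3 + (776 + (98 - 160)) = 3 + (776 - 62) = 3 + 714 = 717)
l(F) = 2*F*(9/8 + F) (l(F) = (F + F)*(F + 9/8) = (2*F)*(9/8 + F) = 2*F*(9/8 + F))
s = 1/1875 (s = 1/(717 + 1158) = 1/1875 ≈ 0.00053333)
(1457 + l(-8))*s = (1457 + (¼)*(-8)*(9 + 8*(-8)))*(1/1875) = (1457 + (¼)*(-8)*(9 - 64))*(1/1875) = (1457 + (¼)*(-8)*(-55))*(1/1875) = (1457 + 110)*(1/1875) = 1567*(1/1875) = 1567/1875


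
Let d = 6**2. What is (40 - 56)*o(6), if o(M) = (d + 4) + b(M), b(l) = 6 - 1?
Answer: -720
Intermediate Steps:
b(l) = 5
d = 36
o(M) = 45 (o(M) = (36 + 4) + 5 = 40 + 5 = 45)
(40 - 56)*o(6) = (40 - 56)*45 = -16*45 = -720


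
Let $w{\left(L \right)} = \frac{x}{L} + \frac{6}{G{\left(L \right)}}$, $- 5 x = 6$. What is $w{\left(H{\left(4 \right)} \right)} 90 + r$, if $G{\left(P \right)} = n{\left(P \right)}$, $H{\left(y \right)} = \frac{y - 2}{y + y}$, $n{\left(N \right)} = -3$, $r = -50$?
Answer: $-662$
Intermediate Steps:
$x = - \frac{6}{5}$ ($x = \left(- \frac{1}{5}\right) 6 = - \frac{6}{5} \approx -1.2$)
$H{\left(y \right)} = \frac{-2 + y}{2 y}$
$G{\left(P \right)} = -3$
$w{\left(L \right)} = -2 - \frac{6}{5 L}$ ($w{\left(L \right)} = - \frac{6}{5 L} + \frac{6}{-3} = - \frac{6}{5 L} + 6 \left(- \frac{1}{3}\right) = - \frac{6}{5 L} - 2 = -2 - \frac{6}{5 L}$)
$w{\left(H{\left(4 \right)} \right)} 90 + r = \left(-2 - \frac{6}{5 \frac{-2 + 4}{2 \cdot 4}}\right) 90 - 50 = \left(-2 - \frac{6}{5 \cdot \frac{1}{2} \cdot \frac{1}{4} \cdot 2}\right) 90 - 50 = \left(-2 - \frac{6 \frac{1}{\frac{1}{4}}}{5}\right) 90 - 50 = \left(-2 - \frac{24}{5}\right) 90 - 50 = \left(- \frac{34}{5}\right) 90 - 50 = -612 - 50 = -662$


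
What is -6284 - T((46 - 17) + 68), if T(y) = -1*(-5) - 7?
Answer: -6282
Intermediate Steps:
T(y) = -2 (T(y) = 5 - 7 = -2)
-6284 - T((46 - 17) + 68) = -6284 - 1*(-2) = -6284 + 2 = -6282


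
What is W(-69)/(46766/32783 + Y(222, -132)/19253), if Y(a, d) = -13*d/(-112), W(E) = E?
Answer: -93801735636/1938210649 ≈ -48.396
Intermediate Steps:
Y(a, d) = 13*d/112 (Y(a, d) = -13*d*(-1/112) = 13*d/112)
W(-69)/(46766/32783 + Y(222, -132)/19253) = -69/(46766/32783 + ((13/112)*(-132))/19253) = -69/(46766*(1/32783) - 429/28*1/19253) = -69/(46766/32783 - 33/41468) = -69/1938210649/1359445444 = -69*1359445444/1938210649 = -93801735636/1938210649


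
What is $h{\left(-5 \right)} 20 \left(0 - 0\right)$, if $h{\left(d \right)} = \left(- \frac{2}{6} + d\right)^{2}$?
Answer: $0$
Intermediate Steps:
$h{\left(d \right)} = \left(- \frac{1}{3} + d\right)^{2}$ ($h{\left(d \right)} = \left(\left(-2\right) \frac{1}{6} + d\right)^{2} = \left(- \frac{1}{3} + d\right)^{2}$)
$h{\left(-5 \right)} 20 \left(0 - 0\right) = \frac{\left(-1 + 3 \left(-5\right)\right)^{2}}{9} \cdot 20 \left(0 - 0\right) = \frac{\left(-1 - 15\right)^{2}}{9} \cdot 20 \left(0 + 0\right) = \frac{\left(-16\right)^{2}}{9} \cdot 20 \cdot 0 = \frac{1}{9} \cdot 256 \cdot 20 \cdot 0 = \frac{256}{9} \cdot 20 \cdot 0 = \frac{5120}{9} \cdot 0 = 0$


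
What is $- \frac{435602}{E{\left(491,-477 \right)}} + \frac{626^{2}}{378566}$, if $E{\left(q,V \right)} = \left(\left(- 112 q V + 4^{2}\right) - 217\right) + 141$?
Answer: $\frac{2528610960473}{2482552922046} \approx 1.0186$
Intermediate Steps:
$E{\left(q,V \right)} = -60 - 112 V q$ ($E{\left(q,V \right)} = \left(\left(- 112 V q + 16\right) - 217\right) + 141 = \left(\left(16 - 112 V q\right) - 217\right) + 141 = \left(-201 - 112 V q\right) + 141 = -60 - 112 V q$)
$- \frac{435602}{E{\left(491,-477 \right)}} + \frac{626^{2}}{378566} = - \frac{435602}{-60 - \left(-53424\right) 491} + \frac{626^{2}}{378566} = - \frac{435602}{-60 + 26231184} + 391876 \cdot \frac{1}{378566} = - \frac{435602}{26231124} + \frac{195938}{189283} = \left(-435602\right) \frac{1}{26231124} + \frac{195938}{189283} = - \frac{217801}{13115562} + \frac{195938}{189283} = \frac{2528610960473}{2482552922046}$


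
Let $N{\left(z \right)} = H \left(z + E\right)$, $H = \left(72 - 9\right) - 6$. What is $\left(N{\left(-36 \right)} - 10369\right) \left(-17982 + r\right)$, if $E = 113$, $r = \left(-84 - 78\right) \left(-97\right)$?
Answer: $13562640$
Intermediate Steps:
$r = 15714$ ($r = \left(-162\right) \left(-97\right) = 15714$)
$H = 57$ ($H = 63 - 6 = 57$)
$N{\left(z \right)} = 6441 + 57 z$ ($N{\left(z \right)} = 57 \left(z + 113\right) = 57 \left(113 + z\right) = 6441 + 57 z$)
$\left(N{\left(-36 \right)} - 10369\right) \left(-17982 + r\right) = \left(\left(6441 + 57 \left(-36\right)\right) - 10369\right) \left(-17982 + 15714\right) = \left(\left(6441 - 2052\right) - 10369\right) \left(-2268\right) = \left(4389 - 10369\right) \left(-2268\right) = \left(-5980\right) \left(-2268\right) = 13562640$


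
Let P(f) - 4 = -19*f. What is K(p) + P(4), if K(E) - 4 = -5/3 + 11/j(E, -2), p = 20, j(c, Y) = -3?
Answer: -220/3 ≈ -73.333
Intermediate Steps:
P(f) = 4 - 19*f
K(E) = -4/3 (K(E) = 4 + (-5/3 + 11/(-3)) = 4 + (-5*⅓ + 11*(-⅓)) = 4 + (-5/3 - 11/3) = 4 - 16/3 = -4/3)
K(p) + P(4) = -4/3 + (4 - 19*4) = -4/3 + (4 - 76) = -4/3 - 72 = -220/3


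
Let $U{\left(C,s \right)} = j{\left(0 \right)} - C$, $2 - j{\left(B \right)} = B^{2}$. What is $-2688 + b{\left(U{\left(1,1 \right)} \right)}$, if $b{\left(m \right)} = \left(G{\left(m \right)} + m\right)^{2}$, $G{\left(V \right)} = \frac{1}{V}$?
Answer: $-2684$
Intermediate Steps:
$j{\left(B \right)} = 2 - B^{2}$
$U{\left(C,s \right)} = 2 - C$ ($U{\left(C,s \right)} = \left(2 - 0^{2}\right) - C = \left(2 - 0\right) - C = \left(2 + 0\right) - C = 2 - C$)
$b{\left(m \right)} = \left(m + \frac{1}{m}\right)^{2}$ ($b{\left(m \right)} = \left(\frac{1}{m} + m\right)^{2} = \left(m + \frac{1}{m}\right)^{2}$)
$-2688 + b{\left(U{\left(1,1 \right)} \right)} = -2688 + \frac{\left(1 + \left(2 - 1\right)^{2}\right)^{2}}{\left(2 - 1\right)^{2}} = -2688 + 1^{-2} \left(1 + 1^{2}\right)^{2} = -2688 + 1 \left(1 + 1\right)^{2} = -2688 + 1 \cdot 2^{2} = -2688 + 1 \cdot 4 = -2688 + 4 = -2684$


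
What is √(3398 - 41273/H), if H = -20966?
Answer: √1494534913806/20966 ≈ 58.309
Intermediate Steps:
√(3398 - 41273/H) = √(3398 - 41273/(-20966)) = √(3398 - 41273*(-1/20966)) = √(3398 + 41273/20966) = √(71283741/20966) = √1494534913806/20966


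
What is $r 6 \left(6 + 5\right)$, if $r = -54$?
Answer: $-3564$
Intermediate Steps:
$r 6 \left(6 + 5\right) = - 54 \cdot 6 \left(6 + 5\right) = - 54 \cdot 6 \cdot 11 = \left(-54\right) 66 = -3564$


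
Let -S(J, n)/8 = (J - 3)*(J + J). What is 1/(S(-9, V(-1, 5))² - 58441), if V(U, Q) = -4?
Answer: 1/2927543 ≈ 3.4158e-7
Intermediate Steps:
S(J, n) = -16*J*(-3 + J) (S(J, n) = -8*(J - 3)*(J + J) = -8*(-3 + J)*2*J = -16*J*(-3 + J))
1/(S(-9, V(-1, 5))² - 58441) = 1/((16*(-9)*(3 - 1*(-9)))² - 58441) = 1/((16*(-9)*(3 + 9))² - 58441) = 1/((16*(-9)*12)² - 58441) = 1/((-1728)² - 58441) = 1/(2985984 - 58441) = 1/2927543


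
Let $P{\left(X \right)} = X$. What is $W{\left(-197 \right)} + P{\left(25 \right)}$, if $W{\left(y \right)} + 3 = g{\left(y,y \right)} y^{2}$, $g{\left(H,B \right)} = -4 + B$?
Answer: $-7800587$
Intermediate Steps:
$W{\left(y \right)} = -3 + y^{2} \left(-4 + y\right)$ ($W{\left(y \right)} = -3 + \left(-4 + y\right) y^{2} = -3 + y^{2} \left(-4 + y\right)$)
$W{\left(-197 \right)} + P{\left(25 \right)} = \left(-3 + \left(-197\right)^{2} \left(-4 - 197\right)\right) + 25 = \left(-3 + 38809 \left(-201\right)\right) + 25 = \left(-3 - 7800609\right) + 25 = -7800612 + 25 = -7800587$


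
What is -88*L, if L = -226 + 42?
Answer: 16192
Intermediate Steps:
L = -184
-88*L = -88*(-184) = 16192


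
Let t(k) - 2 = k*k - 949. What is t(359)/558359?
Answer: 127934/558359 ≈ 0.22913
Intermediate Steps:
t(k) = -947 + k² (t(k) = 2 + (k*k - 949) = 2 + (k² - 949) = 2 + (-949 + k²) = -947 + k²)
t(359)/558359 = (-947 + 359²)/558359 = (-947 + 128881)*(1/558359) = 127934*(1/558359) = 127934/558359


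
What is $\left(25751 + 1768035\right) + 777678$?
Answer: $2571464$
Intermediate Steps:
$\left(25751 + 1768035\right) + 777678 = 1793786 + 777678 = 2571464$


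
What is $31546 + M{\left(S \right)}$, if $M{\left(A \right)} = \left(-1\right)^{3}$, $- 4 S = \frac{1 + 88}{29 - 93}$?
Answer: $31545$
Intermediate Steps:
$S = \frac{89}{256}$ ($S = - \frac{\left(1 + 88\right) \frac{1}{29 - 93}}{4} = - \frac{89 \frac{1}{-64}}{4} = - \frac{89 \left(- \frac{1}{64}\right)}{4} = \left(- \frac{1}{4}\right) \left(- \frac{89}{64}\right) = \frac{89}{256} \approx 0.34766$)
$M{\left(A \right)} = -1$
$31546 + M{\left(S \right)} = 31546 - 1 = 31545$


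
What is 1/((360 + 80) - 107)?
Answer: 1/333 ≈ 0.0030030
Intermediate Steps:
1/((360 + 80) - 107) = 1/(440 - 107) = 1/333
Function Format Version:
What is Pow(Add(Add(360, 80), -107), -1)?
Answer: Rational(1, 333) ≈ 0.0030030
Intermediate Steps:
Pow(Add(Add(360, 80), -107), -1) = Pow(Add(440, -107), -1) = Pow(333, -1) = Rational(1, 333)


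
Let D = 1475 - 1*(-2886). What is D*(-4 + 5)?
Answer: 4361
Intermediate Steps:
D = 4361 (D = 1475 + 2886 = 4361)
D*(-4 + 5) = 4361*(-4 + 5) = 4361*1 = 4361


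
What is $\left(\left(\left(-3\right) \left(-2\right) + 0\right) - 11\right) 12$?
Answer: $-60$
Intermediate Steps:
$\left(\left(\left(-3\right) \left(-2\right) + 0\right) - 11\right) 12 = \left(\left(6 + 0\right) - 11\right) 12 = \left(6 - 11\right) 12 = \left(-5\right) 12 = -60$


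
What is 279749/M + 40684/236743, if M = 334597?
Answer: 79841361855/79213497571 ≈ 1.0079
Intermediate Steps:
279749/M + 40684/236743 = 279749/334597 + 40684/236743 = 79841361855/79213497571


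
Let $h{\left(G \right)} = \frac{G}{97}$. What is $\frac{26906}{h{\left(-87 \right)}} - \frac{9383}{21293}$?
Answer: $- \frac{55573033747}{1852491} \approx -29999.0$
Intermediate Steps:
$h{\left(G \right)} = \frac{G}{97}$ ($h{\left(G \right)} = G \frac{1}{97} = \frac{G}{97}$)
$\frac{26906}{h{\left(-87 \right)}} - \frac{9383}{21293} = \frac{26906}{\frac{1}{97} \left(-87\right)} - \frac{9383}{21293} = \frac{26906}{- \frac{87}{97}} - \frac{9383}{21293} = 26906 \left(- \frac{97}{87}\right) - \frac{9383}{21293} = - \frac{2609882}{87} - \frac{9383}{21293} = - \frac{55573033747}{1852491}$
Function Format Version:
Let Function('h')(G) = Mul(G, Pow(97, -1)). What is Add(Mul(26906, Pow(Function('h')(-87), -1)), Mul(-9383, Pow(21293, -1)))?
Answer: Rational(-55573033747, 1852491) ≈ -29999.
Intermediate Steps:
Function('h')(G) = Mul(Rational(1, 97), G) (Function('h')(G) = Mul(G, Rational(1, 97)) = Mul(Rational(1, 97), G))
Add(Mul(26906, Pow(Function('h')(-87), -1)), Mul(-9383, Pow(21293, -1))) = Add(Mul(26906, Pow(Mul(Rational(1, 97), -87), -1)), Mul(-9383, Pow(21293, -1))) = Add(Mul(26906, Pow(Rational(-87, 97), -1)), Mul(-9383, Rational(1, 21293))) = Add(Mul(26906, Rational(-97, 87)), Rational(-9383, 21293)) = Add(Rational(-2609882, 87), Rational(-9383, 21293)) = Rational(-55573033747, 1852491)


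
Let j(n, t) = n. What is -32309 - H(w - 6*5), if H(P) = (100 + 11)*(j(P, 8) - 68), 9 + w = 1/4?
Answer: -81839/4 ≈ -20460.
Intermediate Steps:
w = -35/4 (w = -9 + 1/4 = -9 + ¼ = -35/4 ≈ -8.7500)
H(P) = -7548 + 111*P (H(P) = (100 + 11)*(P - 68) = 111*(-68 + P) = -7548 + 111*P)
-32309 - H(w - 6*5) = -32309 - (-7548 + 111*(-35/4 - 6*5)) = -32309 - (-7548 + 111*(-35/4 - 30)) = -32309 - (-7548 + 111*(-155/4)) = -32309 - (-7548 - 17205/4) = -32309 - 1*(-47397/4) = -32309 + 47397/4 = -81839/4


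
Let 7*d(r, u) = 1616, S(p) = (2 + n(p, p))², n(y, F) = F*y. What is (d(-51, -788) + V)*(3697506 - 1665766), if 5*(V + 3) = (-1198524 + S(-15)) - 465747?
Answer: -4584100778212/7 ≈ -6.5487e+11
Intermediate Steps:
S(p) = (2 + p²)² (S(p) = (2 + p*p)² = (2 + p²)²)
d(r, u) = 1616/7 (d(r, u) = (⅐)*1616 = 1616/7)
V = -1612757/5 (V = -3 + ((-1198524 + (2 + (-15)²)²) - 465747)/5 = -3 + ((-1198524 + (2 + 225)²) - 465747)/5 = -3 + ((-1198524 + 227²) - 465747)/5 = -3 + ((-1198524 + 51529) - 465747)/5 = -3 + (-1146995 - 465747)/5 = -3 + (⅕)*(-1612742) = -3 - 1612742/5 = -1612757/5 ≈ -3.2255e+5)
(d(-51, -788) + V)*(3697506 - 1665766) = (1616/7 - 1612757/5)*(3697506 - 1665766) = -11281219/35*2031740 = -4584100778212/7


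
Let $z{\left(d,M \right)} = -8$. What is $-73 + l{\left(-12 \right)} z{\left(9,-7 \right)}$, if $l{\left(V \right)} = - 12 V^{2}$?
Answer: $13751$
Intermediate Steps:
$-73 + l{\left(-12 \right)} z{\left(9,-7 \right)} = -73 + - 12 \left(-12\right)^{2} \left(-8\right) = -73 + \left(-12\right) 144 \left(-8\right) = -73 - -13824 = -73 + 13824 = 13751$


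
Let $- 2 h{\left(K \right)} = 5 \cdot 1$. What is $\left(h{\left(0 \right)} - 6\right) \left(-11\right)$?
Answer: $\frac{187}{2} \approx 93.5$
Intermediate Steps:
$h{\left(K \right)} = - \frac{5}{2}$ ($h{\left(K \right)} = - \frac{5 \cdot 1}{2} = \left(- \frac{1}{2}\right) 5 = - \frac{5}{2}$)
$\left(h{\left(0 \right)} - 6\right) \left(-11\right) = \left(- \frac{5}{2} - 6\right) \left(-11\right) = \left(- \frac{17}{2}\right) \left(-11\right) = \frac{187}{2}$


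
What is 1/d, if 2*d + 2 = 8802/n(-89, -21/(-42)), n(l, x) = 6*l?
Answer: -178/1645 ≈ -0.10821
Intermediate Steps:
d = -1645/178 (d = -1 + (8802/((6*(-89))))/2 = -1 + (8802/(-534))/2 = -1 + (8802*(-1/534))/2 = -1 + (½)*(-1467/89) = -1 - 1467/178 = -1645/178 ≈ -9.2416)
1/d = 1/(-1645/178) = -178/1645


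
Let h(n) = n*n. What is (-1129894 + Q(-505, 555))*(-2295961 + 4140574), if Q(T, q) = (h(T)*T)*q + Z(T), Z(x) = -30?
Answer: -131849730931838787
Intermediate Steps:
h(n) = n²
Q(T, q) = -30 + q*T³ (Q(T, q) = (T²*T)*q - 30 = T³*q - 30 = q*T³ - 30 = -30 + q*T³)
(-1129894 + Q(-505, 555))*(-2295961 + 4140574) = (-1129894 + (-30 + 555*(-505)³))*(-2295961 + 4140574) = (-1129894 + (-30 + 555*(-128787625)))*1844613 = (-1129894 + (-30 - 71477131875))*1844613 = (-1129894 - 71477131905)*1844613 = -71478261799*1844613 = -131849730931838787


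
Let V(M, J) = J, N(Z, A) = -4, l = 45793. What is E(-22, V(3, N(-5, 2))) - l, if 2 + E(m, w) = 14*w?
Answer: -45851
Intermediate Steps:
E(m, w) = -2 + 14*w
E(-22, V(3, N(-5, 2))) - l = (-2 + 14*(-4)) - 1*45793 = (-2 - 56) - 45793 = -58 - 45793 = -45851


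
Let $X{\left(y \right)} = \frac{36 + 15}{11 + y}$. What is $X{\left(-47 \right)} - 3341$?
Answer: $- \frac{40109}{12} \approx -3342.4$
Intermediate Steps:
$X{\left(y \right)} = \frac{51}{11 + y}$
$X{\left(-47 \right)} - 3341 = \frac{51}{11 - 47} - 3341 = \frac{51}{-36} - 3341 = 51 \left(- \frac{1}{36}\right) - 3341 = - \frac{17}{12} - 3341 = - \frac{40109}{12}$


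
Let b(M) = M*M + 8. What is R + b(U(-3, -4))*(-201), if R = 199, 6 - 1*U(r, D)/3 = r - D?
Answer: -46634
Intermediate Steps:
U(r, D) = 18 - 3*r + 3*D (U(r, D) = 18 - 3*(r - D) = 18 + (-3*r + 3*D) = 18 - 3*r + 3*D)
b(M) = 8 + M² (b(M) = M² + 8 = 8 + M²)
R + b(U(-3, -4))*(-201) = 199 + (8 + (18 - 3*(-3) + 3*(-4))²)*(-201) = 199 + (8 + (18 + 9 - 12)²)*(-201) = 199 + (8 + 15²)*(-201) = 199 + (8 + 225)*(-201) = 199 + 233*(-201) = 199 - 46833 = -46634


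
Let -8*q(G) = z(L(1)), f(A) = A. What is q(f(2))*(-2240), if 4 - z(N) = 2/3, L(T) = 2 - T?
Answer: 2800/3 ≈ 933.33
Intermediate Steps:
z(N) = 10/3 (z(N) = 4 - 2/3 = 4 - 1*⅔ = 4 - ⅔ = 10/3)
q(G) = -5/12 (q(G) = -⅛*10/3 = -5/12)
q(f(2))*(-2240) = -5/12*(-2240) = 2800/3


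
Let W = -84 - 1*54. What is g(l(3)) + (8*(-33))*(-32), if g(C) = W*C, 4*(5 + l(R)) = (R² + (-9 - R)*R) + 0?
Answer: 20139/2 ≈ 10070.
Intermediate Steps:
W = -138 (W = -84 - 54 = -138)
l(R) = -5 + R²/4 + R*(-9 - R)/4 (l(R) = -5 + ((R² + (-9 - R)*R) + 0)/4 = -5 + ((R² + R*(-9 - R)) + 0)/4 = -5 + (R² + R*(-9 - R))/4 = -5 + (R²/4 + R*(-9 - R)/4) = -5 + R²/4 + R*(-9 - R)/4)
g(C) = -138*C
g(l(3)) + (8*(-33))*(-32) = -138*(-5 - 9/4*3) + (8*(-33))*(-32) = -138*(-5 - 27/4) - 264*(-32) = -138*(-47/4) + 8448 = 3243/2 + 8448 = 20139/2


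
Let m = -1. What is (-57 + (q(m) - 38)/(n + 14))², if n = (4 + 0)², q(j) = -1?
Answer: 339889/100 ≈ 3398.9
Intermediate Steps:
n = 16 (n = 4² = 16)
(-57 + (q(m) - 38)/(n + 14))² = (-57 + (-1 - 38)/(16 + 14))² = (-57 - 39/30)² = (-57 - 39*1/30)² = (-57 - 13/10)² = (-583/10)² = 339889/100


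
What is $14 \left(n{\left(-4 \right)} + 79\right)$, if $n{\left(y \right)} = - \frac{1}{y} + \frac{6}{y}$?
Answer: $\frac{2177}{2} \approx 1088.5$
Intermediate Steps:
$n{\left(y \right)} = \frac{5}{y}$
$14 \left(n{\left(-4 \right)} + 79\right) = 14 \left(\frac{5}{-4} + 79\right) = 14 \left(5 \left(- \frac{1}{4}\right) + 79\right) = 14 \left(- \frac{5}{4} + 79\right) = 14 \cdot \frac{311}{4} = \frac{2177}{2}$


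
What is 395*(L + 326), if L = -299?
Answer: 10665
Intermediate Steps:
395*(L + 326) = 395*(-299 + 326) = 395*27 = 10665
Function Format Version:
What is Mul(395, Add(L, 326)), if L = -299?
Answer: 10665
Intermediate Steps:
Mul(395, Add(L, 326)) = Mul(395, Add(-299, 326)) = Mul(395, 27) = 10665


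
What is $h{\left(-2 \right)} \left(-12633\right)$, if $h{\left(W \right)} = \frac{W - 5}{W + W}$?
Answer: $- \frac{88431}{4} \approx -22108.0$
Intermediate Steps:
$h{\left(W \right)} = \frac{-5 + W}{2 W}$
$h{\left(-2 \right)} \left(-12633\right) = \frac{-5 - 2}{2 \left(-2\right)} \left(-12633\right) = \frac{1}{2} \left(- \frac{1}{2}\right) \left(-7\right) \left(-12633\right) = \frac{7}{4} \left(-12633\right) = - \frac{88431}{4}$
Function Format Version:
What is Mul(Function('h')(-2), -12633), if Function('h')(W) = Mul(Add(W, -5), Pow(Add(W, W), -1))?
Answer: Rational(-88431, 4) ≈ -22108.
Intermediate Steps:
Function('h')(W) = Mul(Rational(1, 2), Pow(W, -1), Add(-5, W)) (Function('h')(W) = Mul(Add(-5, W), Pow(Mul(2, W), -1)) = Mul(Add(-5, W), Mul(Rational(1, 2), Pow(W, -1))) = Mul(Rational(1, 2), Pow(W, -1), Add(-5, W)))
Mul(Function('h')(-2), -12633) = Mul(Mul(Rational(1, 2), Pow(-2, -1), Add(-5, -2)), -12633) = Mul(Mul(Rational(1, 2), Rational(-1, 2), -7), -12633) = Mul(Rational(7, 4), -12633) = Rational(-88431, 4)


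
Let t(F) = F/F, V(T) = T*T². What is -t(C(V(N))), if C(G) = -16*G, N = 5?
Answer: -1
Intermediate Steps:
V(T) = T³
t(F) = 1
-t(C(V(N))) = -1*1 = -1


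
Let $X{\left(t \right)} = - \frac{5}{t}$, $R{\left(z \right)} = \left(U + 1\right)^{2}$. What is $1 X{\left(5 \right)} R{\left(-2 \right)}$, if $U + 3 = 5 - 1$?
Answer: $-4$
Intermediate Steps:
$U = 1$ ($U = -3 + \left(5 - 1\right) = -3 + 4 = 1$)
$R{\left(z \right)} = 4$ ($R{\left(z \right)} = \left(1 + 1\right)^{2} = 2^{2} = 4$)
$1 X{\left(5 \right)} R{\left(-2 \right)} = 1 \left(- \frac{5}{5}\right) 4 = 1 \left(\left(-5\right) \frac{1}{5}\right) 4 = 1 \left(-1\right) 4 = \left(-1\right) 4 = -4$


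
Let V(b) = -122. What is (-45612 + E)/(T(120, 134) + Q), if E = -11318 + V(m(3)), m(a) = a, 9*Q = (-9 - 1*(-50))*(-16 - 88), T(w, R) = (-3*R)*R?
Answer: 128367/122269 ≈ 1.0499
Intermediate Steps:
T(w, R) = -3*R**2
Q = -4264/9 (Q = ((-9 - 1*(-50))*(-16 - 88))/9 = ((-9 + 50)*(-104))/9 = (41*(-104))/9 = (1/9)*(-4264) = -4264/9 ≈ -473.78)
E = -11440 (E = -11318 - 122 = -11440)
(-45612 + E)/(T(120, 134) + Q) = (-45612 - 11440)/(-3*134**2 - 4264/9) = -57052/(-3*17956 - 4264/9) = -57052/(-53868 - 4264/9) = -57052/(-489076/9) = -57052*(-9/489076) = 128367/122269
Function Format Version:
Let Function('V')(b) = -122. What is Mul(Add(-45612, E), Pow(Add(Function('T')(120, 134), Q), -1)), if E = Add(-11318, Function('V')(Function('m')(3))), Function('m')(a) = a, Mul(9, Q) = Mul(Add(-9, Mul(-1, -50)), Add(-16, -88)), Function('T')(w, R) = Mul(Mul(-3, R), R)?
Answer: Rational(128367, 122269) ≈ 1.0499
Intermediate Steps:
Function('T')(w, R) = Mul(-3, Pow(R, 2))
Q = Rational(-4264, 9) (Q = Mul(Rational(1, 9), Mul(Add(-9, Mul(-1, -50)), Add(-16, -88))) = Mul(Rational(1, 9), Mul(Add(-9, 50), -104)) = Mul(Rational(1, 9), Mul(41, -104)) = Mul(Rational(1, 9), -4264) = Rational(-4264, 9) ≈ -473.78)
E = -11440 (E = Add(-11318, -122) = -11440)
Mul(Add(-45612, E), Pow(Add(Function('T')(120, 134), Q), -1)) = Mul(Add(-45612, -11440), Pow(Add(Mul(-3, Pow(134, 2)), Rational(-4264, 9)), -1)) = Mul(-57052, Pow(Add(Mul(-3, 17956), Rational(-4264, 9)), -1)) = Mul(-57052, Pow(Add(-53868, Rational(-4264, 9)), -1)) = Mul(-57052, Pow(Rational(-489076, 9), -1)) = Mul(-57052, Rational(-9, 489076)) = Rational(128367, 122269)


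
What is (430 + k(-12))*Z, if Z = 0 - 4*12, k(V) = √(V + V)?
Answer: -20640 - 96*I*√6 ≈ -20640.0 - 235.15*I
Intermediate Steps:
k(V) = √2*√V (k(V) = √(2*V) = √2*√V)
Z = -48 (Z = 0 - 48 = -48)
(430 + k(-12))*Z = (430 + √2*√(-12))*(-48) = (430 + √2*(2*I*√3))*(-48) = (430 + 2*I*√6)*(-48) = -20640 - 96*I*√6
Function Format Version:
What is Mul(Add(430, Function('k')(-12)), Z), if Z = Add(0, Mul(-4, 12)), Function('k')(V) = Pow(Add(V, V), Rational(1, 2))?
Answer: Add(-20640, Mul(-96, I, Pow(6, Rational(1, 2)))) ≈ Add(-20640., Mul(-235.15, I))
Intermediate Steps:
Function('k')(V) = Mul(Pow(2, Rational(1, 2)), Pow(V, Rational(1, 2))) (Function('k')(V) = Pow(Mul(2, V), Rational(1, 2)) = Mul(Pow(2, Rational(1, 2)), Pow(V, Rational(1, 2))))
Z = -48 (Z = Add(0, -48) = -48)
Mul(Add(430, Function('k')(-12)), Z) = Mul(Add(430, Mul(Pow(2, Rational(1, 2)), Pow(-12, Rational(1, 2)))), -48) = Mul(Add(430, Mul(Pow(2, Rational(1, 2)), Mul(2, I, Pow(3, Rational(1, 2))))), -48) = Mul(Add(430, Mul(2, I, Pow(6, Rational(1, 2)))), -48) = Add(-20640, Mul(-96, I, Pow(6, Rational(1, 2))))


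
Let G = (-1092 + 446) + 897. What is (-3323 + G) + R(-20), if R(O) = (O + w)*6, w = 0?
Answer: -3192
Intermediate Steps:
R(O) = 6*O (R(O) = (O + 0)*6 = O*6 = 6*O)
G = 251 (G = -646 + 897 = 251)
(-3323 + G) + R(-20) = (-3323 + 251) + 6*(-20) = -3072 - 120 = -3192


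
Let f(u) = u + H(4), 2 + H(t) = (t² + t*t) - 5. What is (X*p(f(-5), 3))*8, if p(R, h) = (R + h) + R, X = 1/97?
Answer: 344/97 ≈ 3.5464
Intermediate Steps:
H(t) = -7 + 2*t² (H(t) = -2 + ((t² + t*t) - 5) = -2 + ((t² + t²) - 5) = -2 + (2*t² - 5) = -2 + (-5 + 2*t²) = -7 + 2*t²)
f(u) = 25 + u (f(u) = u + (-7 + 2*4²) = u + (-7 + 2*16) = u + (-7 + 32) = u + 25 = 25 + u)
X = 1/97 ≈ 0.010309
p(R, h) = h + 2*R
(X*p(f(-5), 3))*8 = ((3 + 2*(25 - 5))/97)*8 = ((3 + 2*20)/97)*8 = ((3 + 40)/97)*8 = ((1/97)*43)*8 = (43/97)*8 = 344/97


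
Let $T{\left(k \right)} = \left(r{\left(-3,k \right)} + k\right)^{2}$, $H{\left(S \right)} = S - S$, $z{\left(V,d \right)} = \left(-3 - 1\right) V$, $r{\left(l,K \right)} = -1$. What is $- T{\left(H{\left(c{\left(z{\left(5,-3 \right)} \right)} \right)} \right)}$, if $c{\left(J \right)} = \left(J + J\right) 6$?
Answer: $-1$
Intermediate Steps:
$z{\left(V,d \right)} = - 4 V$
$c{\left(J \right)} = 12 J$ ($c{\left(J \right)} = 2 J 6 = 12 J$)
$H{\left(S \right)} = 0$
$T{\left(k \right)} = \left(-1 + k\right)^{2}$
$- T{\left(H{\left(c{\left(z{\left(5,-3 \right)} \right)} \right)} \right)} = - \left(-1 + 0\right)^{2} = - \left(-1\right)^{2} = \left(-1\right) 1 = -1$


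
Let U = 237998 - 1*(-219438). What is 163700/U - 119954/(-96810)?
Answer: 1262840624/790792485 ≈ 1.5969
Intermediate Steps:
U = 457436 (U = 237998 + 219438 = 457436)
163700/U - 119954/(-96810) = 163700/457436 - 119954/(-96810) = 163700*(1/457436) - 119954*(-1/96810) = 40925/114359 + 59977/48405 = 1262840624/790792485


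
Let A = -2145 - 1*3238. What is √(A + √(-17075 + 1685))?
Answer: √(-5383 + 9*I*√190) ≈ 0.8454 + 73.374*I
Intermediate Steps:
A = -5383 (A = -2145 - 3238 = -5383)
√(A + √(-17075 + 1685)) = √(-5383 + √(-17075 + 1685)) = √(-5383 + √(-15390)) = √(-5383 + 9*I*√190)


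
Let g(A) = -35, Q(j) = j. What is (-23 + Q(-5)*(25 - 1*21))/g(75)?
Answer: 43/35 ≈ 1.2286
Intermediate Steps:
(-23 + Q(-5)*(25 - 1*21))/g(75) = (-23 - 5*(25 - 1*21))/(-35) = (-23 - 5*(25 - 21))*(-1/35) = (-23 - 5*4)*(-1/35) = (-23 - 20)*(-1/35) = -43*(-1/35) = 43/35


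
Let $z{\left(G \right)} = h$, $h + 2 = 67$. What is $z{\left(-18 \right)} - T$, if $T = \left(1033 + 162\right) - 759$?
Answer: $-371$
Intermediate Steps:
$h = 65$ ($h = -2 + 67 = 65$)
$T = 436$ ($T = 1195 - 759 = 436$)
$z{\left(G \right)} = 65$
$z{\left(-18 \right)} - T = 65 - 436 = -371$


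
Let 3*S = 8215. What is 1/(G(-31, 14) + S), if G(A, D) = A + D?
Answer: 3/8164 ≈ 0.00036747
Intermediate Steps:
S = 8215/3 (S = (⅓)*8215 = 8215/3 ≈ 2738.3)
1/(G(-31, 14) + S) = 1/((-31 + 14) + 8215/3) = 1/(-17 + 8215/3) = 1/(8164/3) = 3/8164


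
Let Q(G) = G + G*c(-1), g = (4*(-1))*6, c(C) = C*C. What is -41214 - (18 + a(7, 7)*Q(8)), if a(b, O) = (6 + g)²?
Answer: -46416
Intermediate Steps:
c(C) = C²
g = -24 (g = -4*6 = -24)
Q(G) = 2*G (Q(G) = G + G*(-1)² = G + G*1 = G + G = 2*G)
a(b, O) = 324 (a(b, O) = (6 - 24)² = (-18)² = 324)
-41214 - (18 + a(7, 7)*Q(8)) = -41214 - (18 + 324*(2*8)) = -41214 - (18 + 324*16) = -41214 - (18 + 5184) = -41214 - 1*5202 = -41214 - 5202 = -46416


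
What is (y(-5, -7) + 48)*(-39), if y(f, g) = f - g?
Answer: -1950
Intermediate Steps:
(y(-5, -7) + 48)*(-39) = ((-5 - 1*(-7)) + 48)*(-39) = ((-5 + 7) + 48)*(-39) = (2 + 48)*(-39) = 50*(-39) = -1950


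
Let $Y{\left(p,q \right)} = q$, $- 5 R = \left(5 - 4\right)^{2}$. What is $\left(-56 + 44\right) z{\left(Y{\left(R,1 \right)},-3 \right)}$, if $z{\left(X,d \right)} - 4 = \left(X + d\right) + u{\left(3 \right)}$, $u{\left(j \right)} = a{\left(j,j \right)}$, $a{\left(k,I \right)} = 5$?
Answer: $-84$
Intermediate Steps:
$u{\left(j \right)} = 5$
$R = - \frac{1}{5}$ ($R = - \frac{\left(5 - 4\right)^{2}}{5} = - \frac{1^{2}}{5} = \left(- \frac{1}{5}\right) 1 = - \frac{1}{5} \approx -0.2$)
$z{\left(X,d \right)} = 9 + X + d$ ($z{\left(X,d \right)} = 4 + \left(\left(X + d\right) + 5\right) = 4 + \left(5 + X + d\right) = 9 + X + d$)
$\left(-56 + 44\right) z{\left(Y{\left(R,1 \right)},-3 \right)} = \left(-56 + 44\right) \left(9 + 1 - 3\right) = \left(-12\right) 7 = -84$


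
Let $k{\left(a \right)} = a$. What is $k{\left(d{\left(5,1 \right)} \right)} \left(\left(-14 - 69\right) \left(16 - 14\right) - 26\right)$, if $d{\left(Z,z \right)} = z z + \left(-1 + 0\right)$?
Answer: $0$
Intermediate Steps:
$d{\left(Z,z \right)} = -1 + z^{2}$ ($d{\left(Z,z \right)} = z^{2} - 1 = -1 + z^{2}$)
$k{\left(d{\left(5,1 \right)} \right)} \left(\left(-14 - 69\right) \left(16 - 14\right) - 26\right) = \left(-1 + 1^{2}\right) \left(\left(-14 - 69\right) \left(16 - 14\right) - 26\right) = \left(-1 + 1\right) \left(\left(-83\right) 2 - 26\right) = 0 \left(-166 - 26\right) = 0 \left(-192\right) = 0$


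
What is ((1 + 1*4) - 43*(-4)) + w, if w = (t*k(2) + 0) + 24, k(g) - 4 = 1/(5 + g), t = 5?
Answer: 1552/7 ≈ 221.71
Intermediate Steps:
k(g) = 4 + 1/(5 + g)
w = 313/7 (w = (5*((21 + 4*2)/(5 + 2)) + 0) + 24 = (5*((21 + 8)/7) + 0) + 24 = (5*((⅐)*29) + 0) + 24 = (5*(29/7) + 0) + 24 = (145/7 + 0) + 24 = 145/7 + 24 = 313/7 ≈ 44.714)
((1 + 1*4) - 43*(-4)) + w = ((1 + 1*4) - 43*(-4)) + 313/7 = ((1 + 4) + 172) + 313/7 = (5 + 172) + 313/7 = 177 + 313/7 = 1552/7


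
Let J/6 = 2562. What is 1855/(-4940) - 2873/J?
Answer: -533846/949221 ≈ -0.56240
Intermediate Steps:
J = 15372 (J = 6*2562 = 15372)
1855/(-4940) - 2873/J = 1855/(-4940) - 2873/15372 = 1855*(-1/4940) - 2873*1/15372 = -371/988 - 2873/15372 = -533846/949221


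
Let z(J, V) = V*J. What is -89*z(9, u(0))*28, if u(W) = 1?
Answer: -22428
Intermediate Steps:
z(J, V) = J*V
-89*z(9, u(0))*28 = -801*28 = -22428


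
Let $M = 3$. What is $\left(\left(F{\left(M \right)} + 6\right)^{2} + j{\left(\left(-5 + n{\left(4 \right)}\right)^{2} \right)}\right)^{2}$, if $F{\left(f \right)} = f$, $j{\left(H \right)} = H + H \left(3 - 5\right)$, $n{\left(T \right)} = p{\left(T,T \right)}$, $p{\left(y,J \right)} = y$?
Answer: $6400$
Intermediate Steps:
$n{\left(T \right)} = T$
$j{\left(H \right)} = - H$ ($j{\left(H \right)} = H + H \left(-2\right) = H - 2 H = - H$)
$\left(\left(F{\left(M \right)} + 6\right)^{2} + j{\left(\left(-5 + n{\left(4 \right)}\right)^{2} \right)}\right)^{2} = \left(\left(3 + 6\right)^{2} - \left(-5 + 4\right)^{2}\right)^{2} = \left(9^{2} - \left(-1\right)^{2}\right)^{2} = \left(81 - 1\right)^{2} = 80^{2} = 6400$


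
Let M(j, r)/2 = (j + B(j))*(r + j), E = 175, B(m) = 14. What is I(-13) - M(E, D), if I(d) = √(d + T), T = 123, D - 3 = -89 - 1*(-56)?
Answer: -54810 + √110 ≈ -54800.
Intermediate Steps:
D = -30 (D = 3 + (-89 - 1*(-56)) = 3 + (-89 + 56) = 3 - 33 = -30)
I(d) = √(123 + d) (I(d) = √(d + 123) = √(123 + d))
M(j, r) = 2*(14 + j)*(j + r) (M(j, r) = 2*((j + 14)*(r + j)) = 2*((14 + j)*(j + r)) = 2*(14 + j)*(j + r))
I(-13) - M(E, D) = √(123 - 13) - (2*175² + 28*175 + 28*(-30) + 2*175*(-30)) = √110 - (2*30625 + 4900 - 840 - 10500) = √110 - (61250 + 4900 - 840 - 10500) = √110 - 1*54810 = √110 - 54810 = -54810 + √110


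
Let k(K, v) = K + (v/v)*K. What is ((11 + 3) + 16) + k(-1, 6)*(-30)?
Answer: 90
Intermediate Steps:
k(K, v) = 2*K (k(K, v) = K + 1*K = K + K = 2*K)
((11 + 3) + 16) + k(-1, 6)*(-30) = ((11 + 3) + 16) + (2*(-1))*(-30) = (14 + 16) - 2*(-30) = 30 + 60 = 90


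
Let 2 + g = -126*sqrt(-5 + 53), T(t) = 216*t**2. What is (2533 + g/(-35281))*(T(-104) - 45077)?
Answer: 204755278177725/35281 + 1154754216*sqrt(3)/35281 ≈ 5.8036e+9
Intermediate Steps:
g = -2 - 504*sqrt(3) (g = -2 - 126*sqrt(-5 + 53) = -2 - 504*sqrt(3) ≈ -874.95)
(2533 + g/(-35281))*(T(-104) - 45077) = (2533 + (-2 - 504*sqrt(3))/(-35281))*(216*(-104)**2 - 45077) = (2533 + (-2 - 504*sqrt(3))*(-1/35281))*(216*10816 - 45077) = (2533 + (2/35281 + 504*sqrt(3)/35281))*(2336256 - 45077) = (89366775/35281 + 504*sqrt(3)/35281)*2291179 = 204755278177725/35281 + 1154754216*sqrt(3)/35281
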